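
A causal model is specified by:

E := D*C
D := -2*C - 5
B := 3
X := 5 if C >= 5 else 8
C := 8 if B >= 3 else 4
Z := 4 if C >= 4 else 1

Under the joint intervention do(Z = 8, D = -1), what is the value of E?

-8

Under do(Z = 8, D = -1), each intervened variable's structural equation is replaced by its fixed value.
C = 8 if B >= 3 else 4  [with B=3]  = 8
E = D*C  [with D=-1, C=8]  = -8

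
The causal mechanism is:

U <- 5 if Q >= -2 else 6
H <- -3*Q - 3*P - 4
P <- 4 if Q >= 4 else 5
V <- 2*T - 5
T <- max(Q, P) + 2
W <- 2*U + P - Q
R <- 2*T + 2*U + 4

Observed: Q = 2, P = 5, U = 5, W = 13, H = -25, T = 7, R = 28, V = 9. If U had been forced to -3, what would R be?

12

The intervention breaks the incoming arrows to U: U <- 5 if Q >= -2 else 6 no longer applies, and U = -3.
P = 4 if Q >= 4 else 5  [with Q=2]  = 5
T = max(Q, P) + 2  [with Q=2, P=5]  = 7
R = 2*T + 2*U + 4  [with T=7, U=-3]  = 12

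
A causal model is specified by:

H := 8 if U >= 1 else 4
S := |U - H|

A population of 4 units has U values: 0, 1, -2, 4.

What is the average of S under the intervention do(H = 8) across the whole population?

The intervention sets H=8 in all 4 units regardless of U. Recomputing S per unit gives 8, 7, 10, 4; average 7.25.

7.25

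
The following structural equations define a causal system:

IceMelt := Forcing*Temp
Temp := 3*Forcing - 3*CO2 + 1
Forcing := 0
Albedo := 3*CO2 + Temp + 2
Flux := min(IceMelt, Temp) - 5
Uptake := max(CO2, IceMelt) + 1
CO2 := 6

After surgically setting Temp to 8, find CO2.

Under do(Temp=8), the mechanism Temp := 3*Forcing - 3*CO2 + 1 is discarded; Temp is fixed at 8.
CO2 is not downstream of the intervention, so its value is determined by the original equations.

6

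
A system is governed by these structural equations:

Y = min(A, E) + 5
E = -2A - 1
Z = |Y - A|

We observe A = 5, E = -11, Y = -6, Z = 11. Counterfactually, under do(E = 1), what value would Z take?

1

Under do(E=1), the mechanism E = -2A - 1 is discarded; E is fixed at 1.
Y = min(A, E) + 5  [with A=5, E=1]  = 6
Z = |Y - A|  [with Y=6, A=5]  = 1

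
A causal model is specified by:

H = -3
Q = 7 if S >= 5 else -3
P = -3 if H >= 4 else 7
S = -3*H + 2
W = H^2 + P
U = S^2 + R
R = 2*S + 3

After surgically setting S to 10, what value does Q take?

7

Under do(S=10), the mechanism S = -3*H + 2 is discarded; S is fixed at 10.
Q = 7 if S >= 5 else -3  [with S=10]  = 7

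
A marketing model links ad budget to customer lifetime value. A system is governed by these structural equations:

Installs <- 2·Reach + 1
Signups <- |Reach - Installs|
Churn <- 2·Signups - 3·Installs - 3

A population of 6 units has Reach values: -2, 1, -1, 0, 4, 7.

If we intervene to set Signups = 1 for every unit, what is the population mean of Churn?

-13

do(Signups=1) breaks Signups's dependence on Reach. With Signups=1 fixed, Churn across the units is 8, -10, 2, -4, -28, -46, mean -13.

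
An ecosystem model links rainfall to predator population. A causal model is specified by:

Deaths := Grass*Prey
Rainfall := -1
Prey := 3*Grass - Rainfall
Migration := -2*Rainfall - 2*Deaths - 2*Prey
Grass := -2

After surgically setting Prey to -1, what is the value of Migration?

do(Prey=-1) replaces the equation Prey := 3*Grass - Rainfall with the constant Prey = -1.
Deaths = Grass*Prey  [with Grass=-2, Prey=-1]  = 2
Migration = -2*Rainfall - 2*Deaths - 2*Prey  [with Rainfall=-1, Deaths=2, Prey=-1]  = 0

0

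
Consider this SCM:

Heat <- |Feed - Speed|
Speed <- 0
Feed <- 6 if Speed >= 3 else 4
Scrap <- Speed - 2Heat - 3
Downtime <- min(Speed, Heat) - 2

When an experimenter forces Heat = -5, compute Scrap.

The intervention breaks the incoming arrows to Heat: Heat <- |Feed - Speed| no longer applies, and Heat = -5.
Scrap = Speed - 2Heat - 3  [with Speed=0, Heat=-5]  = 7

7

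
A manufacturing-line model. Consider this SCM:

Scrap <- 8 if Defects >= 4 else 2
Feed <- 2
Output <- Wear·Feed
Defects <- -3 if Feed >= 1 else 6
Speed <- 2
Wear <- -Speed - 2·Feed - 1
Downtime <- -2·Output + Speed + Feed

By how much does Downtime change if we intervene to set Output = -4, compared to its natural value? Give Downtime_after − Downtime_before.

Intervening sets Output = -4 and removes its equation (Output <- Wear·Feed).
Downtime = -2·Output + Speed + Feed  [with Output=-4, Speed=2, Feed=2]  = 12
Without intervention: Wear = -Speed - 2·Feed - 1  [with Speed=2, Feed=2]  = -7; Output = Wear·Feed  [with Wear=-7, Feed=2]  = -14; Downtime = -2·Output + Speed + Feed  [with Output=-14, Speed=2, Feed=2]  = 32.
Change = 12 − 32 = -20.

-20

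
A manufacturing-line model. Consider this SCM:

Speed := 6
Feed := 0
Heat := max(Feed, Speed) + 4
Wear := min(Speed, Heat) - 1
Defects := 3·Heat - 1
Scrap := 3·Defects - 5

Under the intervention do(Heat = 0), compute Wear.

The intervention breaks the incoming arrows to Heat: Heat := max(Feed, Speed) + 4 no longer applies, and Heat = 0.
Wear = min(Speed, Heat) - 1  [with Speed=6, Heat=0]  = -1

-1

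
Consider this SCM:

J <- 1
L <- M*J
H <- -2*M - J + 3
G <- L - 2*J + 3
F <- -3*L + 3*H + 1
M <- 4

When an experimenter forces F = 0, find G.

The intervention breaks the incoming arrows to F: F <- -3*L + 3*H + 1 no longer applies, and F = 0.
Since G is not a descendant of the intervened variable, it is unaffected.
L = M*J  [with M=4, J=1]  = 4
G = L - 2*J + 3  [with L=4, J=1]  = 5

5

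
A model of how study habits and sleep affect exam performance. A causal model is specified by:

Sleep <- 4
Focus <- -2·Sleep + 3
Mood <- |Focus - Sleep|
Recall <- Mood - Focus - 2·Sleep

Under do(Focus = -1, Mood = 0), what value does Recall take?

-7

Setting Focus = -1, Mood = 0 by intervention discards those variables' equations.
Recall = Mood - Focus - 2·Sleep  [with Mood=0, Focus=-1, Sleep=4]  = -7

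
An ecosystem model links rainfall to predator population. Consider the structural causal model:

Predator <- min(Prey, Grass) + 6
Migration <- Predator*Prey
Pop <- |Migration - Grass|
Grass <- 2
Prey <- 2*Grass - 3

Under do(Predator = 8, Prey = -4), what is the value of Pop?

Setting Predator = 8, Prey = -4 by intervention discards those variables' equations.
Migration = Predator*Prey  [with Predator=8, Prey=-4]  = -32
Pop = |Migration - Grass|  [with Migration=-32, Grass=2]  = 34

34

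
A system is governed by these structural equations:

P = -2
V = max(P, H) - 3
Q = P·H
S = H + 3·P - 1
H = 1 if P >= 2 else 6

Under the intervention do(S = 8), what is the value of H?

Under do(S=8), the mechanism S = H + 3·P - 1 is discarded; S is fixed at 8.
No directed path runs from S to H, so H keeps its natural value.
H = 1 if P >= 2 else 6  [with P=-2]  = 6

6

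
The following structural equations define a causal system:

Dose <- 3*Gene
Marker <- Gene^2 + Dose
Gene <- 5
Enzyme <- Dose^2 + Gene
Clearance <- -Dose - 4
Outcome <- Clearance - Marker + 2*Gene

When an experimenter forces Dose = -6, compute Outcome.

-7

Under do(Dose=-6), the mechanism Dose <- 3*Gene is discarded; Dose is fixed at -6.
Marker = Gene^2 + Dose  [with Gene=5, Dose=-6]  = 19
Clearance = -Dose - 4  [with Dose=-6]  = 2
Outcome = Clearance - Marker + 2*Gene  [with Clearance=2, Marker=19, Gene=5]  = -7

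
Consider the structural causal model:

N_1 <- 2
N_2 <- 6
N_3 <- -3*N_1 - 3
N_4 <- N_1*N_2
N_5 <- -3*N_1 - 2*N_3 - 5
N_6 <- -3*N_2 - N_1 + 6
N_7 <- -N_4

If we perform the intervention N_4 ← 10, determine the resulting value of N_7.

The intervention breaks the incoming arrows to N_4: N_4 <- N_1*N_2 no longer applies, and N_4 = 10.
N_7 = -N_4  [with N_4=10]  = -10

-10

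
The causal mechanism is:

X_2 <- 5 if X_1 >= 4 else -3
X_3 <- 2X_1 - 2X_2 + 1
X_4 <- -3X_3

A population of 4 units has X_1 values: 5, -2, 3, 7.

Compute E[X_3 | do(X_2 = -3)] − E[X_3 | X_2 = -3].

do(X_2=-3) breaks X_2's dependence on X_1. With X_2=-3 fixed, X_3 across the units is 17, 3, 13, 21, mean 13.5.
Conditioning on X_2=-3 selects the 2 unit(s) with X_1 ∈ {-2, 3}. Their X_3 values: 3, 13. Mean = 8.
Difference = 13.5 − 8 = 5.5.

5.5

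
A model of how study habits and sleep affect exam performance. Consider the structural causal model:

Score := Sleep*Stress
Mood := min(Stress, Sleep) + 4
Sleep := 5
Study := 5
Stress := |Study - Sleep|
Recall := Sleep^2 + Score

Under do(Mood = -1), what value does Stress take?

do(Mood=-1) replaces the equation Mood := min(Stress, Sleep) + 4 with the constant Mood = -1.
Stress is not downstream of the intervention, so its value is determined by the original equations.
Stress = |Study - Sleep|  [with Study=5, Sleep=5]  = 0

0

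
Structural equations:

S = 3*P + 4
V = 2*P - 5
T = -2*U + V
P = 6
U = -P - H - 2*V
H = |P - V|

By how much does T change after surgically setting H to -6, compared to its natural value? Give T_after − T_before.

-14

The intervention breaks the incoming arrows to H: H = |P - V| no longer applies, and H = -6.
V = 2*P - 5  [with P=6]  = 7
U = -P - H - 2*V  [with P=6, H=-6, V=7]  = -14
T = -2*U + V  [with U=-14, V=7]  = 35
Without intervention: V = 2*P - 5  [with P=6]  = 7; H = |P - V|  [with P=6, V=7]  = 1; U = -P - H - 2*V  [with P=6, H=1, V=7]  = -21; T = -2*U + V  [with U=-21, V=7]  = 49.
Change = 35 − 49 = -14.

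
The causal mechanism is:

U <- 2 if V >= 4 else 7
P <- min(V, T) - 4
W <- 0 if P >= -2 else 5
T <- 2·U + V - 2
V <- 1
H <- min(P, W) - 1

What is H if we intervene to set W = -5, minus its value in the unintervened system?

The intervention breaks the incoming arrows to W: W <- 0 if P >= -2 else 5 no longer applies, and W = -5.
U = 2 if V >= 4 else 7  [with V=1]  = 7
T = 2·U + V - 2  [with U=7, V=1]  = 13
P = min(V, T) - 4  [with V=1, T=13]  = -3
H = min(P, W) - 1  [with P=-3, W=-5]  = -6
Without intervention: U = 2 if V >= 4 else 7  [with V=1]  = 7; T = 2·U + V - 2  [with U=7, V=1]  = 13; P = min(V, T) - 4  [with V=1, T=13]  = -3; W = 0 if P >= -2 else 5  [with P=-3]  = 5; H = min(P, W) - 1  [with P=-3, W=5]  = -4.
Change = -6 − (-4) = -2.

-2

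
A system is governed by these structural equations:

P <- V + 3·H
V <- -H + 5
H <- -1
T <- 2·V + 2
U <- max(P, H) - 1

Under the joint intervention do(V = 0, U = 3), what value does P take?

-3

The joint intervention fixes V = 0, U = 3, removing each variable's own equation.
P = V + 3·H  [with V=0, H=-1]  = -3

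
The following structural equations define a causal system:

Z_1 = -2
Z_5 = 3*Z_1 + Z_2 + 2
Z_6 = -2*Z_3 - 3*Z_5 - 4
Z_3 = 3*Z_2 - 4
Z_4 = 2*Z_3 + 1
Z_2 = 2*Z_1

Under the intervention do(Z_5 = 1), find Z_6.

25

The intervention breaks the incoming arrows to Z_5: Z_5 = 3*Z_1 + Z_2 + 2 no longer applies, and Z_5 = 1.
Z_2 = 2*Z_1  [with Z_1=-2]  = -4
Z_3 = 3*Z_2 - 4  [with Z_2=-4]  = -16
Z_6 = -2*Z_3 - 3*Z_5 - 4  [with Z_3=-16, Z_5=1]  = 25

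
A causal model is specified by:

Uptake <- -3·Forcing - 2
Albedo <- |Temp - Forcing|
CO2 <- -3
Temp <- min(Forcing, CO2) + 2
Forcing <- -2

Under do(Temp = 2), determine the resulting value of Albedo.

The intervention breaks the incoming arrows to Temp: Temp <- min(Forcing, CO2) + 2 no longer applies, and Temp = 2.
Albedo = |Temp - Forcing|  [with Temp=2, Forcing=-2]  = 4

4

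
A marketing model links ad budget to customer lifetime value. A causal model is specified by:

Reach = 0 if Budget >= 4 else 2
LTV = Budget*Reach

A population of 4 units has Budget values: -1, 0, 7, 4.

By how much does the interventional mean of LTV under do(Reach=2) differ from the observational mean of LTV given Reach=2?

The intervention sets Reach=2 in all 4 units regardless of Budget. Recomputing LTV per unit gives -2, 0, 14, 8; average 5.
E[LTV|Reach=2] averages over only the 2 units with Reach=2 (Budget = -1, 0): LTV = -2, 0, mean -1.
Difference = 5 − (-1) = 6.

6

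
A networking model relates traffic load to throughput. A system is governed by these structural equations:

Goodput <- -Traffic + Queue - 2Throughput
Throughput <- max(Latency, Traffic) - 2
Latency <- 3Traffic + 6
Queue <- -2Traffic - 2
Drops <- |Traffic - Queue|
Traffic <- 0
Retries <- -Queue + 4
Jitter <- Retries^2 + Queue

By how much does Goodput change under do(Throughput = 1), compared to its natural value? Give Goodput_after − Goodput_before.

6

do(Throughput=1) replaces the equation Throughput <- max(Latency, Traffic) - 2 with the constant Throughput = 1.
Queue = -2Traffic - 2  [with Traffic=0]  = -2
Goodput = -Traffic + Queue - 2Throughput  [with Traffic=0, Queue=-2, Throughput=1]  = -4
Without intervention: Latency = 3Traffic + 6  [with Traffic=0]  = 6; Queue = -2Traffic - 2  [with Traffic=0]  = -2; Throughput = max(Latency, Traffic) - 2  [with Latency=6, Traffic=0]  = 4; Goodput = -Traffic + Queue - 2Throughput  [with Traffic=0, Queue=-2, Throughput=4]  = -10.
Change = -4 − (-10) = 6.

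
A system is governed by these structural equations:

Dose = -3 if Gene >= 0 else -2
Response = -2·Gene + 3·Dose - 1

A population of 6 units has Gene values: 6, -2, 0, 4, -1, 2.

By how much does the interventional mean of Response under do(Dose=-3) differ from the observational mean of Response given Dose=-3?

3

Every unit gets Dose=-3 under the intervention. Response values become -22, -6, -10, -18, -8, -14; E[Response|do(Dose=-3)] = -13.
Observing Dose=-3 restricts to units where Dose's equation naturally yields -3: Gene ∈ {6, 0, 4, 2}. In that subpopulation Response = -22, -10, -18, -14, mean -16.
Difference = -13 − (-16) = 3.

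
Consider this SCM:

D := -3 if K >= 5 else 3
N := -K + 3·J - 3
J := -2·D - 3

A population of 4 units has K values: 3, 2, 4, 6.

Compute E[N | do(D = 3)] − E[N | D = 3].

-0.75

Under do(D=3), D's equation is replaced by D=3 for every unit. Per-unit N: -33, -32, -34, -36. Mean = -33.75.
E[N|D=3] averages over only the 3 units with D=3 (K = 3, 2, 4): N = -33, -32, -34, mean -33.
Difference = -33.75 − (-33) = -0.75.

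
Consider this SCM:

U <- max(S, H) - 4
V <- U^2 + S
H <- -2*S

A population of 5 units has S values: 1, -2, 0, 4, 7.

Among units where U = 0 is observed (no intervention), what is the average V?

1

E[V|U=0] averages over only the 2 units with U=0 (S = -2, 4): V = -2, 4, mean 1.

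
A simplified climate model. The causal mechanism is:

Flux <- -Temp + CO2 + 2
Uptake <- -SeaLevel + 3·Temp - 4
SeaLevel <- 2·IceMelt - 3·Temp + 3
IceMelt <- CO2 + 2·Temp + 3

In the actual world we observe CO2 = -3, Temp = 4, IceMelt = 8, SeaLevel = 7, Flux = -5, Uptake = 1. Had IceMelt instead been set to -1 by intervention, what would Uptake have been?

The intervention breaks the incoming arrows to IceMelt: IceMelt <- CO2 + 2·Temp + 3 no longer applies, and IceMelt = -1.
SeaLevel = 2·IceMelt - 3·Temp + 3  [with IceMelt=-1, Temp=4]  = -11
Uptake = -SeaLevel + 3·Temp - 4  [with SeaLevel=-11, Temp=4]  = 19

19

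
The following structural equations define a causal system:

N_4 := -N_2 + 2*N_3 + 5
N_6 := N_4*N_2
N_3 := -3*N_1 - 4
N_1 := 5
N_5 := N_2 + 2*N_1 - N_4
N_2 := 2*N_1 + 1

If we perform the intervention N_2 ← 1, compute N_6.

-34

Under do(N_2=1), the mechanism N_2 := 2*N_1 + 1 is discarded; N_2 is fixed at 1.
N_3 = -3*N_1 - 4  [with N_1=5]  = -19
N_4 = -N_2 + 2*N_3 + 5  [with N_2=1, N_3=-19]  = -34
N_6 = N_4*N_2  [with N_4=-34, N_2=1]  = -34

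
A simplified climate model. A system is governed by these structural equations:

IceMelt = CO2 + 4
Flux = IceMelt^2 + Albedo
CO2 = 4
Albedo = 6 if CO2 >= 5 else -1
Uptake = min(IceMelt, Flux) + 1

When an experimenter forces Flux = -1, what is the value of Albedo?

-1

Under do(Flux=-1), the mechanism Flux = IceMelt^2 + Albedo is discarded; Flux is fixed at -1.
Since Albedo is not a descendant of the intervened variable, it is unaffected.
Albedo = 6 if CO2 >= 5 else -1  [with CO2=4]  = -1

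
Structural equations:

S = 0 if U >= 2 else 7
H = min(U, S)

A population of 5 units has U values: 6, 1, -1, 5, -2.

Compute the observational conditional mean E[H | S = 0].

0

Observing S=0 restricts to units where S's equation naturally yields 0: U ∈ {6, 5}. In that subpopulation H = 0, 0, mean 0.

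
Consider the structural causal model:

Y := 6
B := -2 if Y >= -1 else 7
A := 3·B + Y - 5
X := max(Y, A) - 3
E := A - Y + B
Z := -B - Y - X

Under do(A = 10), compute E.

do(A=10) replaces the equation A := 3·B + Y - 5 with the constant A = 10.
B = -2 if Y >= -1 else 7  [with Y=6]  = -2
E = A - Y + B  [with A=10, Y=6, B=-2]  = 2

2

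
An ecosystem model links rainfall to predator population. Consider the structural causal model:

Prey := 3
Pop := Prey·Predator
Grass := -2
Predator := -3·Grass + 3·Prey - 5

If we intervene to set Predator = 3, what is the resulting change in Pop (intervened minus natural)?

-21

The intervention breaks the incoming arrows to Predator: Predator := -3·Grass + 3·Prey - 5 no longer applies, and Predator = 3.
Pop = Prey·Predator  [with Prey=3, Predator=3]  = 9
Without intervention: Predator = -3·Grass + 3·Prey - 5  [with Grass=-2, Prey=3]  = 10; Pop = Prey·Predator  [with Prey=3, Predator=10]  = 30.
Change = 9 − 30 = -21.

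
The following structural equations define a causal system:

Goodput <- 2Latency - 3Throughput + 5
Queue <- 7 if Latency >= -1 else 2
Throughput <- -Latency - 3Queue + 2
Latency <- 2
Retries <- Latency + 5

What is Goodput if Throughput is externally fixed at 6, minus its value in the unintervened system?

Intervening sets Throughput = 6 and removes its equation (Throughput <- -Latency - 3Queue + 2).
Goodput = 2Latency - 3Throughput + 5  [with Latency=2, Throughput=6]  = -9
Without intervention: Queue = 7 if Latency >= -1 else 2  [with Latency=2]  = 7; Throughput = -Latency - 3Queue + 2  [with Latency=2, Queue=7]  = -21; Goodput = 2Latency - 3Throughput + 5  [with Latency=2, Throughput=-21]  = 72.
Change = -9 − 72 = -81.

-81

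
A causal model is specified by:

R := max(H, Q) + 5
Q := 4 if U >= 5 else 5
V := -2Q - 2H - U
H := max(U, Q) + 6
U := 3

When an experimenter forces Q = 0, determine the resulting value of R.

14

do(Q=0) replaces the equation Q := 4 if U >= 5 else 5 with the constant Q = 0.
H = max(U, Q) + 6  [with U=3, Q=0]  = 9
R = max(H, Q) + 5  [with H=9, Q=0]  = 14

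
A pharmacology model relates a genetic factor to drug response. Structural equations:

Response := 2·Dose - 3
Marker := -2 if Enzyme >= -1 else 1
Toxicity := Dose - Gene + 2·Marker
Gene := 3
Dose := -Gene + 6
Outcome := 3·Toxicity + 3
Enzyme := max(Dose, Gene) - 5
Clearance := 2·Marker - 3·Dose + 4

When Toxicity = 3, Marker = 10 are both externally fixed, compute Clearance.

15

Under do(Toxicity = 3, Marker = 10), each intervened variable's structural equation is replaced by its fixed value.
Dose = -Gene + 6  [with Gene=3]  = 3
Clearance = 2·Marker - 3·Dose + 4  [with Marker=10, Dose=3]  = 15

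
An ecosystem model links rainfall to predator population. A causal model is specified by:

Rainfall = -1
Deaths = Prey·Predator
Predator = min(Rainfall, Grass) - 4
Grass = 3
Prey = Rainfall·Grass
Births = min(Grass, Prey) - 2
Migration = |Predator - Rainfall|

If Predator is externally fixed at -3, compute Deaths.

9

Under do(Predator=-3), the mechanism Predator = min(Rainfall, Grass) - 4 is discarded; Predator is fixed at -3.
Prey = Rainfall·Grass  [with Rainfall=-1, Grass=3]  = -3
Deaths = Prey·Predator  [with Prey=-3, Predator=-3]  = 9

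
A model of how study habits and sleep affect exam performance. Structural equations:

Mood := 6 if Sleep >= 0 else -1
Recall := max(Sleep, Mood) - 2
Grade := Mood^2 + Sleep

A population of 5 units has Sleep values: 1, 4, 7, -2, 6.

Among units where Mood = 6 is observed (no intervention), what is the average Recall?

Conditioning on Mood=6 selects the 4 unit(s) with Sleep ∈ {1, 4, 7, 6}. Their Recall values: 4, 4, 5, 4. Mean = 4.25.

4.25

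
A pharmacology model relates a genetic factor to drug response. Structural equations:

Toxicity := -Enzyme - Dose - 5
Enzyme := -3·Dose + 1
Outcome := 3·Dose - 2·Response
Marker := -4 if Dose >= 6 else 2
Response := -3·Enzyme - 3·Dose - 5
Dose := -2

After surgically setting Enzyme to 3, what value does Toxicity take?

do(Enzyme=3) replaces the equation Enzyme := -3·Dose + 1 with the constant Enzyme = 3.
Toxicity = -Enzyme - Dose - 5  [with Enzyme=3, Dose=-2]  = -6

-6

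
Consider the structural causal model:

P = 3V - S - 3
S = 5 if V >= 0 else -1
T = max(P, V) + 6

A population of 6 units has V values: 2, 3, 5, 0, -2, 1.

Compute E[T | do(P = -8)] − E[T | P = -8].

2.5

Under do(P=-8), P's equation is replaced by P=-8 for every unit. Per-unit T: 8, 9, 11, 6, 4, 7. Mean = 7.5.
Conditioning on P=-8 selects the 2 unit(s) with V ∈ {0, -2}. Their T values: 6, 4. Mean = 5.
Difference = 7.5 − 5 = 2.5.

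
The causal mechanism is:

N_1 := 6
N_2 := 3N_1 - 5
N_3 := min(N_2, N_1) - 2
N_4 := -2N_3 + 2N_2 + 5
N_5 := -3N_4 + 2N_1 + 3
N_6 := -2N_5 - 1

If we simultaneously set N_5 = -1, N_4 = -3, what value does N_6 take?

Setting N_5 = -1, N_4 = -3 by intervention discards those variables' equations.
N_6 = -2N_5 - 1  [with N_5=-1]  = 1

1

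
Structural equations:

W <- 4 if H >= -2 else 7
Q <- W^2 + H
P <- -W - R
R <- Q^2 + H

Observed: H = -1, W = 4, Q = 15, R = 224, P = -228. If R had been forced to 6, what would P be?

-10

Intervening sets R = 6 and removes its equation (R <- Q^2 + H).
W = 4 if H >= -2 else 7  [with H=-1]  = 4
P = -W - R  [with W=4, R=6]  = -10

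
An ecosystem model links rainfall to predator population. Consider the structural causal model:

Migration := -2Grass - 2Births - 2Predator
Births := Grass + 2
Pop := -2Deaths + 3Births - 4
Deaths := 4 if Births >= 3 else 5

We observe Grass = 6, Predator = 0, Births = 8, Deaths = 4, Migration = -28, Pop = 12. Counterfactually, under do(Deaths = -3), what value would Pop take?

Under do(Deaths=-3), the mechanism Deaths := 4 if Births >= 3 else 5 is discarded; Deaths is fixed at -3.
Births = Grass + 2  [with Grass=6]  = 8
Pop = -2Deaths + 3Births - 4  [with Deaths=-3, Births=8]  = 26

26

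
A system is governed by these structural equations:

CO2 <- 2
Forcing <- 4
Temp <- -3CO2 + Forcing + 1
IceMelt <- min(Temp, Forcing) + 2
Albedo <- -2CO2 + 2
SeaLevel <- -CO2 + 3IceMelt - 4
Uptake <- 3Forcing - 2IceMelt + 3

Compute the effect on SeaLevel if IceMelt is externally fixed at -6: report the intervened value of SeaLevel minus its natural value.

-21

Under do(IceMelt=-6), the mechanism IceMelt <- min(Temp, Forcing) + 2 is discarded; IceMelt is fixed at -6.
SeaLevel = -CO2 + 3IceMelt - 4  [with CO2=2, IceMelt=-6]  = -24
Without intervention: Temp = -3CO2 + Forcing + 1  [with CO2=2, Forcing=4]  = -1; IceMelt = min(Temp, Forcing) + 2  [with Temp=-1, Forcing=4]  = 1; SeaLevel = -CO2 + 3IceMelt - 4  [with CO2=2, IceMelt=1]  = -3.
Change = -24 − (-3) = -21.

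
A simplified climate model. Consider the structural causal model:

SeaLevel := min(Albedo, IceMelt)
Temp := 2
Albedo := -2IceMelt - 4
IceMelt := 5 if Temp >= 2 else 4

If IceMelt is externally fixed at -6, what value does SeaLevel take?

-6

Under do(IceMelt=-6), the mechanism IceMelt := 5 if Temp >= 2 else 4 is discarded; IceMelt is fixed at -6.
Albedo = -2IceMelt - 4  [with IceMelt=-6]  = 8
SeaLevel = min(Albedo, IceMelt)  [with Albedo=8, IceMelt=-6]  = -6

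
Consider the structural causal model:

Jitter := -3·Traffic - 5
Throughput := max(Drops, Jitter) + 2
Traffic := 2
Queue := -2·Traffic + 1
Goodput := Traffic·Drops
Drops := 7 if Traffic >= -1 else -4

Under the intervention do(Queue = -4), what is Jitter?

Under do(Queue=-4), the mechanism Queue := -2·Traffic + 1 is discarded; Queue is fixed at -4.
Since Jitter is not a descendant of the intervened variable, it is unaffected.
Jitter = -3·Traffic - 5  [with Traffic=2]  = -11

-11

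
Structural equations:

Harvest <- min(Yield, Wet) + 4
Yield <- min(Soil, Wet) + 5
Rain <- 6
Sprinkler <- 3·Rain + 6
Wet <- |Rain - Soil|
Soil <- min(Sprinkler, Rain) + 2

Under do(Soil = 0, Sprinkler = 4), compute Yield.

5

Setting Soil = 0, Sprinkler = 4 by intervention discards those variables' equations.
Wet = |Rain - Soil|  [with Rain=6, Soil=0]  = 6
Yield = min(Soil, Wet) + 5  [with Soil=0, Wet=6]  = 5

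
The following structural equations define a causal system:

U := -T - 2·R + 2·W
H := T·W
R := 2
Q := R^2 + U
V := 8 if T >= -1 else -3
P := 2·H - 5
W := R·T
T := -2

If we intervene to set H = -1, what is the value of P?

-7

Intervening sets H = -1 and removes its equation (H := T·W).
P = 2·H - 5  [with H=-1]  = -7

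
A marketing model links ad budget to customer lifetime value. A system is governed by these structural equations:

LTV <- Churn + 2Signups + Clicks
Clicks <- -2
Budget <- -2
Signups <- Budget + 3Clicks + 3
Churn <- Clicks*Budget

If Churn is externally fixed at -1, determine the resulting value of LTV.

-13

Intervening sets Churn = -1 and removes its equation (Churn <- Clicks*Budget).
Signups = Budget + 3Clicks + 3  [with Budget=-2, Clicks=-2]  = -5
LTV = Churn + 2Signups + Clicks  [with Churn=-1, Signups=-5, Clicks=-2]  = -13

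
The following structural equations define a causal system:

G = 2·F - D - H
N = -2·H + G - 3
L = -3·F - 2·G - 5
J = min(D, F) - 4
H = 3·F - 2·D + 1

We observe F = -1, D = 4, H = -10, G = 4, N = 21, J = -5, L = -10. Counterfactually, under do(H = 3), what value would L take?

16

The intervention breaks the incoming arrows to H: H = 3·F - 2·D + 1 no longer applies, and H = 3.
G = 2·F - D - H  [with F=-1, D=4, H=3]  = -9
L = -3·F - 2·G - 5  [with F=-1, G=-9]  = 16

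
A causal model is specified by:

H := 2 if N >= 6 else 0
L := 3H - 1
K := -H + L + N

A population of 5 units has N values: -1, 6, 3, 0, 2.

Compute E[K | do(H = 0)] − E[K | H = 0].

The intervention sets H=0 in all 5 units regardless of N. Recomputing K per unit gives -2, 5, 2, -1, 1; average 1.
Conditioning on H=0 selects the 4 unit(s) with N ∈ {-1, 3, 0, 2}. Their K values: -2, 2, -1, 1. Mean = 0.
Difference = 1 − 0 = 1.

1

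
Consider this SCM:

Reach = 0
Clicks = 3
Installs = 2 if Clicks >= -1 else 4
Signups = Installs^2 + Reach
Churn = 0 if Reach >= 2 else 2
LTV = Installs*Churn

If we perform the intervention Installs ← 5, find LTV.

10

The intervention breaks the incoming arrows to Installs: Installs = 2 if Clicks >= -1 else 4 no longer applies, and Installs = 5.
Churn = 0 if Reach >= 2 else 2  [with Reach=0]  = 2
LTV = Installs*Churn  [with Installs=5, Churn=2]  = 10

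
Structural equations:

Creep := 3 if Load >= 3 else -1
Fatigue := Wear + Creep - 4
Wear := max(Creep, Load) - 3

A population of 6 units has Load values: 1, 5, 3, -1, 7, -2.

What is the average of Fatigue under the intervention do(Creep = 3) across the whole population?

Under do(Creep=3), Creep's equation is replaced by Creep=3 for every unit. Per-unit Fatigue: -1, 1, -1, -1, 3, -1. Mean = 0.

0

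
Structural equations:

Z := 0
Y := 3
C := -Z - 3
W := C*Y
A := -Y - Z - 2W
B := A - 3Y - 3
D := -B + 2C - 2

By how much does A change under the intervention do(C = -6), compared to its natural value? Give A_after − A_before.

18

do(C=-6) replaces the equation C := -Z - 3 with the constant C = -6.
W = C*Y  [with C=-6, Y=3]  = -18
A = -Y - Z - 2W  [with Y=3, Z=0, W=-18]  = 33
Without intervention: C = -Z - 3  [with Z=0]  = -3; W = C*Y  [with C=-3, Y=3]  = -9; A = -Y - Z - 2W  [with Y=3, Z=0, W=-9]  = 15.
Change = 33 − 15 = 18.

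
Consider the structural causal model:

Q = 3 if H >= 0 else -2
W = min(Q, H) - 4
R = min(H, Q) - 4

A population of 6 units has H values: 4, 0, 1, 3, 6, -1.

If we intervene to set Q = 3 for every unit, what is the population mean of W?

Under do(Q=3), Q's equation is replaced by Q=3 for every unit. Per-unit W: -1, -4, -3, -1, -1, -5. Mean = -2.5.

-2.5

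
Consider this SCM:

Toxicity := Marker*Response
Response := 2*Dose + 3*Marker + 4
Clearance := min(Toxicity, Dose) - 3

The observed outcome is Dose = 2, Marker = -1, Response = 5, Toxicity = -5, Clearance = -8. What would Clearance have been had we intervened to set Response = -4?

-1

do(Response=-4) replaces the equation Response := 2*Dose + 3*Marker + 4 with the constant Response = -4.
Toxicity = Marker*Response  [with Marker=-1, Response=-4]  = 4
Clearance = min(Toxicity, Dose) - 3  [with Toxicity=4, Dose=2]  = -1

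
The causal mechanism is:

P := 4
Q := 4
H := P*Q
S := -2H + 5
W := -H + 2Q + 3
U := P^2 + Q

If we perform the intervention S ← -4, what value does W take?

The intervention breaks the incoming arrows to S: S := -2H + 5 no longer applies, and S = -4.
Since W is not a descendant of the intervened variable, it is unaffected.
H = P*Q  [with P=4, Q=4]  = 16
W = -H + 2Q + 3  [with H=16, Q=4]  = -5

-5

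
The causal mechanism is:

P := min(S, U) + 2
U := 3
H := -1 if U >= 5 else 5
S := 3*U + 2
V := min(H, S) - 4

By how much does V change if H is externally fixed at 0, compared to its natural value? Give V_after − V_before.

-5

do(H=0) replaces the equation H := -1 if U >= 5 else 5 with the constant H = 0.
S = 3*U + 2  [with U=3]  = 11
V = min(H, S) - 4  [with H=0, S=11]  = -4
Without intervention: H = -1 if U >= 5 else 5  [with U=3]  = 5; S = 3*U + 2  [with U=3]  = 11; V = min(H, S) - 4  [with H=5, S=11]  = 1.
Change = -4 − 1 = -5.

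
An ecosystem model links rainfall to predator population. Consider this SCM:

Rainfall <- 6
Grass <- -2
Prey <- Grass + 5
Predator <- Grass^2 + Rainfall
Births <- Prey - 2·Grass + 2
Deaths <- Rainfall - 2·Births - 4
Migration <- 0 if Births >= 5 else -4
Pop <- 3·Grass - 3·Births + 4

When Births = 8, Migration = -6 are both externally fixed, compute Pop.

-26

Under do(Births = 8, Migration = -6), each intervened variable's structural equation is replaced by its fixed value.
Pop = 3·Grass - 3·Births + 4  [with Grass=-2, Births=8]  = -26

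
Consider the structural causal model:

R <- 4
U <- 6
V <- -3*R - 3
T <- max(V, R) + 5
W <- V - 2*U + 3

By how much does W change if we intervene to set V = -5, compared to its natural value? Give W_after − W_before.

do(V=-5) replaces the equation V <- -3*R - 3 with the constant V = -5.
W = V - 2*U + 3  [with V=-5, U=6]  = -14
Without intervention: V = -3*R - 3  [with R=4]  = -15; W = V - 2*U + 3  [with V=-15, U=6]  = -24.
Change = -14 − (-24) = 10.

10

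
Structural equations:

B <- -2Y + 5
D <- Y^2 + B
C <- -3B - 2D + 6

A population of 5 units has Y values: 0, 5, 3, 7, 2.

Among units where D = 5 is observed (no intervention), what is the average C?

Observing D=5 restricts to units where D's equation naturally yields 5: Y ∈ {0, 2}. In that subpopulation C = -19, -7, mean -13.

-13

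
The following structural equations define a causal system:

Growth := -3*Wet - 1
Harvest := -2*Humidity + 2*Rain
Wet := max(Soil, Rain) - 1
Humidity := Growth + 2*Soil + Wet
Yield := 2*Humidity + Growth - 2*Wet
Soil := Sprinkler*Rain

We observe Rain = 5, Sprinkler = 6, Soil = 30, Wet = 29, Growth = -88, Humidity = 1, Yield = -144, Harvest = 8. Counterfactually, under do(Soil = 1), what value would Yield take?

-35

The intervention breaks the incoming arrows to Soil: Soil := Sprinkler*Rain no longer applies, and Soil = 1.
Wet = max(Soil, Rain) - 1  [with Soil=1, Rain=5]  = 4
Growth = -3*Wet - 1  [with Wet=4]  = -13
Humidity = Growth + 2*Soil + Wet  [with Growth=-13, Soil=1, Wet=4]  = -7
Yield = 2*Humidity + Growth - 2*Wet  [with Humidity=-7, Growth=-13, Wet=4]  = -35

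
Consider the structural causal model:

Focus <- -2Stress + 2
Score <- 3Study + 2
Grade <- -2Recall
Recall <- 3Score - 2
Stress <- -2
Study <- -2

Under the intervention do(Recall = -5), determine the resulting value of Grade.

The intervention breaks the incoming arrows to Recall: Recall <- 3Score - 2 no longer applies, and Recall = -5.
Grade = -2Recall  [with Recall=-5]  = 10

10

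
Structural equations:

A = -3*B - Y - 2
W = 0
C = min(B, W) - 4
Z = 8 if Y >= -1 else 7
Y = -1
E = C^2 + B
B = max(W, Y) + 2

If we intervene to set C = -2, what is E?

Intervening sets C = -2 and removes its equation (C = min(B, W) - 4).
B = max(W, Y) + 2  [with W=0, Y=-1]  = 2
E = C^2 + B  [with C=-2, B=2]  = 6

6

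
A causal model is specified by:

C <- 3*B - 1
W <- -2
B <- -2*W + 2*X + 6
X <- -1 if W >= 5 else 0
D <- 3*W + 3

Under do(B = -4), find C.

The intervention breaks the incoming arrows to B: B <- -2*W + 2*X + 6 no longer applies, and B = -4.
C = 3*B - 1  [with B=-4]  = -13

-13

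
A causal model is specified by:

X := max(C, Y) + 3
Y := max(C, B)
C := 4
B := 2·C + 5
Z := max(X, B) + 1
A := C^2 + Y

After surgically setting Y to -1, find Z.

14

The intervention breaks the incoming arrows to Y: Y := max(C, B) no longer applies, and Y = -1.
B = 2·C + 5  [with C=4]  = 13
X = max(C, Y) + 3  [with C=4, Y=-1]  = 7
Z = max(X, B) + 1  [with X=7, B=13]  = 14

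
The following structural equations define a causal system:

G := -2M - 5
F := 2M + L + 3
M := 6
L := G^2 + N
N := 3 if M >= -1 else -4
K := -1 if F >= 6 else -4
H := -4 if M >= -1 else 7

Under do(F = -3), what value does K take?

-4

Intervening sets F = -3 and removes its equation (F := 2M + L + 3).
K = -1 if F >= 6 else -4  [with F=-3]  = -4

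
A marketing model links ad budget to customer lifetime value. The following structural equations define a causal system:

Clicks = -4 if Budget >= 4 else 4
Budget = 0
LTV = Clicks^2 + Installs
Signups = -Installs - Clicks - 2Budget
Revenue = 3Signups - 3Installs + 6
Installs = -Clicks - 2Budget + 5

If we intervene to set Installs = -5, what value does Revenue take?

do(Installs=-5) replaces the equation Installs = -Clicks - 2Budget + 5 with the constant Installs = -5.
Clicks = -4 if Budget >= 4 else 4  [with Budget=0]  = 4
Signups = -Installs - Clicks - 2Budget  [with Installs=-5, Clicks=4, Budget=0]  = 1
Revenue = 3Signups - 3Installs + 6  [with Signups=1, Installs=-5]  = 24

24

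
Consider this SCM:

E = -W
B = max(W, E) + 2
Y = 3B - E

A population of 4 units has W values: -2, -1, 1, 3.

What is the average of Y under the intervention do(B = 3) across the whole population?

9.25

do(B=3) breaks B's dependence on W. With B=3 fixed, Y across the units is 7, 8, 10, 12, mean 9.25.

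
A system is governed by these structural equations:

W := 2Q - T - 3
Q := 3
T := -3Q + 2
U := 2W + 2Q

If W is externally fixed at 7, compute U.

20

The intervention breaks the incoming arrows to W: W := 2Q - T - 3 no longer applies, and W = 7.
U = 2W + 2Q  [with W=7, Q=3]  = 20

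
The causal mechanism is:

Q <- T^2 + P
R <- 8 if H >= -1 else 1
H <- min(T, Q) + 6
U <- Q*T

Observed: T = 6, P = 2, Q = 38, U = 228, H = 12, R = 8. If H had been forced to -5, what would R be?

The intervention breaks the incoming arrows to H: H <- min(T, Q) + 6 no longer applies, and H = -5.
R = 8 if H >= -1 else 1  [with H=-5]  = 1

1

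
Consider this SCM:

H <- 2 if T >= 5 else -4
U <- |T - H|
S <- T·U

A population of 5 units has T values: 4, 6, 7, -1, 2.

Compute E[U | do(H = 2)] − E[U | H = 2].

-1.7

Every unit gets H=2 under the intervention. U values become 2, 4, 5, 3, 0; E[U|do(H=2)] = 2.8.
Conditioning on H=2 selects the 2 unit(s) with T ∈ {6, 7}. Their U values: 4, 5. Mean = 4.5.
Difference = 2.8 − 4.5 = -1.7.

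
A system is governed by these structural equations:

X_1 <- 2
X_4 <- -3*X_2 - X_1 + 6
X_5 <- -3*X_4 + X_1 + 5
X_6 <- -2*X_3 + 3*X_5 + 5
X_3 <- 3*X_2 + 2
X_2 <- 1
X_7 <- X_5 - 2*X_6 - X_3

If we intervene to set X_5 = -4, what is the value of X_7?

Under do(X_5=-4), the mechanism X_5 <- -3*X_4 + X_1 + 5 is discarded; X_5 is fixed at -4.
X_3 = 3*X_2 + 2  [with X_2=1]  = 5
X_6 = -2*X_3 + 3*X_5 + 5  [with X_3=5, X_5=-4]  = -17
X_7 = X_5 - 2*X_6 - X_3  [with X_5=-4, X_6=-17, X_3=5]  = 25

25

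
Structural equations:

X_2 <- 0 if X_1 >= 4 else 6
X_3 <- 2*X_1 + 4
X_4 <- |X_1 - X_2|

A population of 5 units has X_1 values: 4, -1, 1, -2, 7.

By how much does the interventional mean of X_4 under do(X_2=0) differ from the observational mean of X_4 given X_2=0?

Every unit gets X_2=0 under the intervention. X_4 values become 4, 1, 1, 2, 7; E[X_4|do(X_2=0)] = 3.
E[X_4|X_2=0] averages over only the 2 units with X_2=0 (X_1 = 4, 7): X_4 = 4, 7, mean 5.5.
Difference = 3 − 5.5 = -2.5.

-2.5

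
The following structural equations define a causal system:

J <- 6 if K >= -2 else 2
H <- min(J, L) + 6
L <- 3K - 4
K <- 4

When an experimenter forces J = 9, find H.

The intervention breaks the incoming arrows to J: J <- 6 if K >= -2 else 2 no longer applies, and J = 9.
L = 3K - 4  [with K=4]  = 8
H = min(J, L) + 6  [with J=9, L=8]  = 14

14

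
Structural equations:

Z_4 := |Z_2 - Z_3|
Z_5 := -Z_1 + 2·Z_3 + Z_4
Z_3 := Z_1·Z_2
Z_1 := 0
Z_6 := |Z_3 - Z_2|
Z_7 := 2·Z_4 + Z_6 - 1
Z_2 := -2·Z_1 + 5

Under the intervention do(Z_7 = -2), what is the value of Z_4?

5

Under do(Z_7=-2), the mechanism Z_7 := 2·Z_4 + Z_6 - 1 is discarded; Z_7 is fixed at -2.
Since Z_4 is not a descendant of the intervened variable, it is unaffected.
Z_2 = -2·Z_1 + 5  [with Z_1=0]  = 5
Z_3 = Z_1·Z_2  [with Z_1=0, Z_2=5]  = 0
Z_4 = |Z_2 - Z_3|  [with Z_2=5, Z_3=0]  = 5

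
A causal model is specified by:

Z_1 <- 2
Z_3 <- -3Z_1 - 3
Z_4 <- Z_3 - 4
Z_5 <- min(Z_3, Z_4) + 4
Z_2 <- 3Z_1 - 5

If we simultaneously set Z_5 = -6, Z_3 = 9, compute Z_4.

Under do(Z_5 = -6, Z_3 = 9), each intervened variable's structural equation is replaced by its fixed value.
Z_4 = Z_3 - 4  [with Z_3=9]  = 5

5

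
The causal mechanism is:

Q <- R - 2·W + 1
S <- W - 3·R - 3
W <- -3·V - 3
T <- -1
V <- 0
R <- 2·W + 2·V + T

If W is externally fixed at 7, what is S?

-35

The intervention breaks the incoming arrows to W: W <- -3·V - 3 no longer applies, and W = 7.
R = 2·W + 2·V + T  [with W=7, V=0, T=-1]  = 13
S = W - 3·R - 3  [with W=7, R=13]  = -35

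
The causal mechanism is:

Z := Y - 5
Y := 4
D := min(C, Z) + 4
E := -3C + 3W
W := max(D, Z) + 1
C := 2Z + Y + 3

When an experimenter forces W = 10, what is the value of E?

15

The intervention breaks the incoming arrows to W: W := max(D, Z) + 1 no longer applies, and W = 10.
Z = Y - 5  [with Y=4]  = -1
C = 2Z + Y + 3  [with Z=-1, Y=4]  = 5
E = -3C + 3W  [with C=5, W=10]  = 15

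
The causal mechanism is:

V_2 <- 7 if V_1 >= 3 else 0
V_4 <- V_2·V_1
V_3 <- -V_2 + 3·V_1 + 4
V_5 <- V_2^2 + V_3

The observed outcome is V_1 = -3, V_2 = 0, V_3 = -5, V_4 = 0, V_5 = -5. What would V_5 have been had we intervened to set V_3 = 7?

7

do(V_3=7) replaces the equation V_3 <- -V_2 + 3·V_1 + 4 with the constant V_3 = 7.
V_2 = 7 if V_1 >= 3 else 0  [with V_1=-3]  = 0
V_5 = V_2^2 + V_3  [with V_2=0, V_3=7]  = 7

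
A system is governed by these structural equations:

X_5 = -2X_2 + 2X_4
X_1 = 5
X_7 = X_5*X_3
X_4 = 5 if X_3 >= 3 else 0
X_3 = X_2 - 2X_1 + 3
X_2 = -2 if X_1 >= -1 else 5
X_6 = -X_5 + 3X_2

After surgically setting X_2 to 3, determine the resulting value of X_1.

5

Under do(X_2=3), the mechanism X_2 = -2 if X_1 >= -1 else 5 is discarded; X_2 is fixed at 3.
X_1 is not downstream of the intervention, so its value is determined by the original equations.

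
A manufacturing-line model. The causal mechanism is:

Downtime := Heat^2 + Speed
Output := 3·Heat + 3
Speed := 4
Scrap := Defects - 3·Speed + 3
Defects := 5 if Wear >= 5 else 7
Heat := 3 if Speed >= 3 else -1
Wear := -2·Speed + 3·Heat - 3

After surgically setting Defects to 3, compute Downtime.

13

The intervention breaks the incoming arrows to Defects: Defects := 5 if Wear >= 5 else 7 no longer applies, and Defects = 3.
No directed path runs from Defects to Downtime, so Downtime keeps its natural value.
Heat = 3 if Speed >= 3 else -1  [with Speed=4]  = 3
Downtime = Heat^2 + Speed  [with Heat=3, Speed=4]  = 13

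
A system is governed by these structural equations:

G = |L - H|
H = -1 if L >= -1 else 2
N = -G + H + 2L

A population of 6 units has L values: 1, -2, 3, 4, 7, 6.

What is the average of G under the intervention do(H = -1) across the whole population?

4.5

do(H=-1) breaks H's dependence on L. With H=-1 fixed, G across the units is 2, 1, 4, 5, 8, 7, mean 4.5.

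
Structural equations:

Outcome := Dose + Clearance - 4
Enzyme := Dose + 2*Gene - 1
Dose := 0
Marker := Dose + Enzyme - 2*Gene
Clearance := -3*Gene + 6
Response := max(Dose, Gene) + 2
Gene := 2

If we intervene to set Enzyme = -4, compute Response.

do(Enzyme=-4) replaces the equation Enzyme := Dose + 2*Gene - 1 with the constant Enzyme = -4.
Response is not downstream of the intervention, so its value is determined by the original equations.
Response = max(Dose, Gene) + 2  [with Dose=0, Gene=2]  = 4

4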